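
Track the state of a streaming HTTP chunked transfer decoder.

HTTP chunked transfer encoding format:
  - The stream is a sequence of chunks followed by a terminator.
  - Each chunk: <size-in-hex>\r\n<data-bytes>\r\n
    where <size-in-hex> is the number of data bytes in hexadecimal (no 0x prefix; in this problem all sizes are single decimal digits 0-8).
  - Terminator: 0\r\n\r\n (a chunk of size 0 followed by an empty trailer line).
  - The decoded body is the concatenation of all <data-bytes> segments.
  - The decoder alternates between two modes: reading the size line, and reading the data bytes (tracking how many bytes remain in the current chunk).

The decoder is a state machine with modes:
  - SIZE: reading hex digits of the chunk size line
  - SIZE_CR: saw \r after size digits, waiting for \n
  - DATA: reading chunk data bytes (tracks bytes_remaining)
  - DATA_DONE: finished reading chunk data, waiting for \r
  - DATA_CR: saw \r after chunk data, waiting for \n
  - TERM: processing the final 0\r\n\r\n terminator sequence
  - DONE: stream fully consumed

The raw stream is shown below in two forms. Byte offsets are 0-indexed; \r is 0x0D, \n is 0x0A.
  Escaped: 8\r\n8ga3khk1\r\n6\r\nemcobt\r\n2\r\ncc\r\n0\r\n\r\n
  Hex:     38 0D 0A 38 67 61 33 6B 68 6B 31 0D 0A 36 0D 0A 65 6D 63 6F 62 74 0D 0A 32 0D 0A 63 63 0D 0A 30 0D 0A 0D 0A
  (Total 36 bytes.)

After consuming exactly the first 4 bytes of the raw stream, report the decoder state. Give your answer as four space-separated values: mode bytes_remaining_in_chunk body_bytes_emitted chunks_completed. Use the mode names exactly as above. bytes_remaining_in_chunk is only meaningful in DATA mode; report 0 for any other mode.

Byte 0 = '8': mode=SIZE remaining=0 emitted=0 chunks_done=0
Byte 1 = 0x0D: mode=SIZE_CR remaining=0 emitted=0 chunks_done=0
Byte 2 = 0x0A: mode=DATA remaining=8 emitted=0 chunks_done=0
Byte 3 = '8': mode=DATA remaining=7 emitted=1 chunks_done=0

Answer: DATA 7 1 0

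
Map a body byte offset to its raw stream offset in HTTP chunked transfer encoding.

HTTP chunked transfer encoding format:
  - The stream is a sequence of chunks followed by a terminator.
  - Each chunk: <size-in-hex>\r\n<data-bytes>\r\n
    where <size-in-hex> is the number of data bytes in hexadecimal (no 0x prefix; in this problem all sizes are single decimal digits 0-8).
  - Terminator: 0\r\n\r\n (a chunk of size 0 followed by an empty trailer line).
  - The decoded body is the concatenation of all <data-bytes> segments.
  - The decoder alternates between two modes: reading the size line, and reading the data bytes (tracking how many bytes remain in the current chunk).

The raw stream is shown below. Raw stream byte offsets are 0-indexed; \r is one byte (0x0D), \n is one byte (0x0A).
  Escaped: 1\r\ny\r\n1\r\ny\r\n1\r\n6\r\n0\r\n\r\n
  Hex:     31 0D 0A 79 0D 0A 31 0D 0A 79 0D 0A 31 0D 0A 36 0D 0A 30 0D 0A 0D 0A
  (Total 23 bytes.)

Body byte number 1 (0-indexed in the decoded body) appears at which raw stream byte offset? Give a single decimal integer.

Answer: 9

Derivation:
Chunk 1: stream[0..1]='1' size=0x1=1, data at stream[3..4]='y' -> body[0..1], body so far='y'
Chunk 2: stream[6..7]='1' size=0x1=1, data at stream[9..10]='y' -> body[1..2], body so far='yy'
Chunk 3: stream[12..13]='1' size=0x1=1, data at stream[15..16]='6' -> body[2..3], body so far='yy6'
Chunk 4: stream[18..19]='0' size=0 (terminator). Final body='yy6' (3 bytes)
Body byte 1 at stream offset 9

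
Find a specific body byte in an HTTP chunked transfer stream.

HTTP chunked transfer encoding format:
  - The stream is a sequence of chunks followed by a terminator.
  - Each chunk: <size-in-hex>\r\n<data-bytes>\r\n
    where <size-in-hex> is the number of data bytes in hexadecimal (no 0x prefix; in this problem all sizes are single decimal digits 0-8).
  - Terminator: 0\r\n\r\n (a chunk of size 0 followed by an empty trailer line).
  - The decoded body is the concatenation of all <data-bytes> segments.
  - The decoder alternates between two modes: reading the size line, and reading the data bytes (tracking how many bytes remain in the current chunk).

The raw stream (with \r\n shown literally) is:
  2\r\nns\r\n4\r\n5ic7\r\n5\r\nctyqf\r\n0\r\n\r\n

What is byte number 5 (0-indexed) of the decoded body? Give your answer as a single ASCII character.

Chunk 1: stream[0..1]='2' size=0x2=2, data at stream[3..5]='ns' -> body[0..2], body so far='ns'
Chunk 2: stream[7..8]='4' size=0x4=4, data at stream[10..14]='5ic7' -> body[2..6], body so far='ns5ic7'
Chunk 3: stream[16..17]='5' size=0x5=5, data at stream[19..24]='ctyqf' -> body[6..11], body so far='ns5ic7ctyqf'
Chunk 4: stream[26..27]='0' size=0 (terminator). Final body='ns5ic7ctyqf' (11 bytes)
Body byte 5 = '7'

Answer: 7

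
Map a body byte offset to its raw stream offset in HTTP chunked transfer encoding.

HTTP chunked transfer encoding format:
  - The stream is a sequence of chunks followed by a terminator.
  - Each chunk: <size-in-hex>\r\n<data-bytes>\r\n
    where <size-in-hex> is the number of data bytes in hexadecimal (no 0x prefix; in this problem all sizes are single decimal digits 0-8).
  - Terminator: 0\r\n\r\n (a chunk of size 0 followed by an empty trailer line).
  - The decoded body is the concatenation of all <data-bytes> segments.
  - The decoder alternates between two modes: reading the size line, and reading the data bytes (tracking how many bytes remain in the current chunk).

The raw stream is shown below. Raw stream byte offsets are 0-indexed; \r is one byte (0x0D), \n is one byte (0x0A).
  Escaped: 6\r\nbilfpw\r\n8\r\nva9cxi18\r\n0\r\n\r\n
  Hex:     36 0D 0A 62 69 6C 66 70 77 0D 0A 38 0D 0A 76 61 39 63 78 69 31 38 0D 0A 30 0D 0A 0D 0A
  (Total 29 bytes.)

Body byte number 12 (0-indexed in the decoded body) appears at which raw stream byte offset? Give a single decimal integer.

Answer: 20

Derivation:
Chunk 1: stream[0..1]='6' size=0x6=6, data at stream[3..9]='bilfpw' -> body[0..6], body so far='bilfpw'
Chunk 2: stream[11..12]='8' size=0x8=8, data at stream[14..22]='va9cxi18' -> body[6..14], body so far='bilfpwva9cxi18'
Chunk 3: stream[24..25]='0' size=0 (terminator). Final body='bilfpwva9cxi18' (14 bytes)
Body byte 12 at stream offset 20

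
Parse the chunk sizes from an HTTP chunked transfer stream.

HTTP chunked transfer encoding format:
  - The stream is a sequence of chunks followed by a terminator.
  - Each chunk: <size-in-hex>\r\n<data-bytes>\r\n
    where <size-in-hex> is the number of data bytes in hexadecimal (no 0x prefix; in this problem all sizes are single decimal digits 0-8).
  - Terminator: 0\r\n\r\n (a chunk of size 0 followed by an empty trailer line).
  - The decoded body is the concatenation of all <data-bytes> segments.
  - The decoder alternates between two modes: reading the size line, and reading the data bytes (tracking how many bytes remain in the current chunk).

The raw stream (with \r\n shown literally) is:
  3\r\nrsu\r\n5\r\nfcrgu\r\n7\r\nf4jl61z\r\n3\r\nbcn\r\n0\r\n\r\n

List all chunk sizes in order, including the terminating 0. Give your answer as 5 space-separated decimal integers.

Answer: 3 5 7 3 0

Derivation:
Chunk 1: stream[0..1]='3' size=0x3=3, data at stream[3..6]='rsu' -> body[0..3], body so far='rsu'
Chunk 2: stream[8..9]='5' size=0x5=5, data at stream[11..16]='fcrgu' -> body[3..8], body so far='rsufcrgu'
Chunk 3: stream[18..19]='7' size=0x7=7, data at stream[21..28]='f4jl61z' -> body[8..15], body so far='rsufcrguf4jl61z'
Chunk 4: stream[30..31]='3' size=0x3=3, data at stream[33..36]='bcn' -> body[15..18], body so far='rsufcrguf4jl61zbcn'
Chunk 5: stream[38..39]='0' size=0 (terminator). Final body='rsufcrguf4jl61zbcn' (18 bytes)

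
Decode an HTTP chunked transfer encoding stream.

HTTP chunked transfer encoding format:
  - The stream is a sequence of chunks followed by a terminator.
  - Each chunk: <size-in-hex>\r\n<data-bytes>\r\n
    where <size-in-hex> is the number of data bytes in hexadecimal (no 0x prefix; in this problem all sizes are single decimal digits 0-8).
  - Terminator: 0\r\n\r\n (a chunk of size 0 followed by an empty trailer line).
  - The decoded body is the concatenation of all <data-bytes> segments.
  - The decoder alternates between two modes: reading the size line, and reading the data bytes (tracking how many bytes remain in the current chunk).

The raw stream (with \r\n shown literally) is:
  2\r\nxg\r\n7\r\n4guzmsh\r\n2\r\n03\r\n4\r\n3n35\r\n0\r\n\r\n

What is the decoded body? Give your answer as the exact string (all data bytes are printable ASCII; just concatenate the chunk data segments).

Answer: xg4guzmsh033n35

Derivation:
Chunk 1: stream[0..1]='2' size=0x2=2, data at stream[3..5]='xg' -> body[0..2], body so far='xg'
Chunk 2: stream[7..8]='7' size=0x7=7, data at stream[10..17]='4guzmsh' -> body[2..9], body so far='xg4guzmsh'
Chunk 3: stream[19..20]='2' size=0x2=2, data at stream[22..24]='03' -> body[9..11], body so far='xg4guzmsh03'
Chunk 4: stream[26..27]='4' size=0x4=4, data at stream[29..33]='3n35' -> body[11..15], body so far='xg4guzmsh033n35'
Chunk 5: stream[35..36]='0' size=0 (terminator). Final body='xg4guzmsh033n35' (15 bytes)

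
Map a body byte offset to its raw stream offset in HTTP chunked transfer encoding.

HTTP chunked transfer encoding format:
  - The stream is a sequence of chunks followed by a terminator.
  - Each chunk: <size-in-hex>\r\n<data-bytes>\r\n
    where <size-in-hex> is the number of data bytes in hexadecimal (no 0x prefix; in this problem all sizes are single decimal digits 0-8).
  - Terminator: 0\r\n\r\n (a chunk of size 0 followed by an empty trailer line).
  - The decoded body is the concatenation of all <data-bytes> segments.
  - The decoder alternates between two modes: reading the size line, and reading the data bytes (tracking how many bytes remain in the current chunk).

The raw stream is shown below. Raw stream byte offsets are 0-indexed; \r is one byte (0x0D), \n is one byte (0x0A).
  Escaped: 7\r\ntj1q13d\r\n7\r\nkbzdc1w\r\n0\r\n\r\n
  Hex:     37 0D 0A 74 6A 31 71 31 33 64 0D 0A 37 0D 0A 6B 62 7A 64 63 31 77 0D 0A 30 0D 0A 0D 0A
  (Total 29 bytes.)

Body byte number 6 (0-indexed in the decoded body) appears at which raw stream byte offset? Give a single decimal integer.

Answer: 9

Derivation:
Chunk 1: stream[0..1]='7' size=0x7=7, data at stream[3..10]='tj1q13d' -> body[0..7], body so far='tj1q13d'
Chunk 2: stream[12..13]='7' size=0x7=7, data at stream[15..22]='kbzdc1w' -> body[7..14], body so far='tj1q13dkbzdc1w'
Chunk 3: stream[24..25]='0' size=0 (terminator). Final body='tj1q13dkbzdc1w' (14 bytes)
Body byte 6 at stream offset 9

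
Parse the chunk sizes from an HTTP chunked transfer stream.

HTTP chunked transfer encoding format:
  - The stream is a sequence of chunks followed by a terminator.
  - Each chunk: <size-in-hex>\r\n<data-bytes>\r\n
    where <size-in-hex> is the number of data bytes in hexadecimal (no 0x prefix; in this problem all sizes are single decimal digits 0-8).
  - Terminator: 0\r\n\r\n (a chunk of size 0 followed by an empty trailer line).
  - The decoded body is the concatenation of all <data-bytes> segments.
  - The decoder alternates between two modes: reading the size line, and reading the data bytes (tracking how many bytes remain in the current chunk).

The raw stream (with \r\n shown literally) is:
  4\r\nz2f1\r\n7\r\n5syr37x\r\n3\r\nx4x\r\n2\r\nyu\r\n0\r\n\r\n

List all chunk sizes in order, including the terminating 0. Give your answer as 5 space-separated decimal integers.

Chunk 1: stream[0..1]='4' size=0x4=4, data at stream[3..7]='z2f1' -> body[0..4], body so far='z2f1'
Chunk 2: stream[9..10]='7' size=0x7=7, data at stream[12..19]='5syr37x' -> body[4..11], body so far='z2f15syr37x'
Chunk 3: stream[21..22]='3' size=0x3=3, data at stream[24..27]='x4x' -> body[11..14], body so far='z2f15syr37xx4x'
Chunk 4: stream[29..30]='2' size=0x2=2, data at stream[32..34]='yu' -> body[14..16], body so far='z2f15syr37xx4xyu'
Chunk 5: stream[36..37]='0' size=0 (terminator). Final body='z2f15syr37xx4xyu' (16 bytes)

Answer: 4 7 3 2 0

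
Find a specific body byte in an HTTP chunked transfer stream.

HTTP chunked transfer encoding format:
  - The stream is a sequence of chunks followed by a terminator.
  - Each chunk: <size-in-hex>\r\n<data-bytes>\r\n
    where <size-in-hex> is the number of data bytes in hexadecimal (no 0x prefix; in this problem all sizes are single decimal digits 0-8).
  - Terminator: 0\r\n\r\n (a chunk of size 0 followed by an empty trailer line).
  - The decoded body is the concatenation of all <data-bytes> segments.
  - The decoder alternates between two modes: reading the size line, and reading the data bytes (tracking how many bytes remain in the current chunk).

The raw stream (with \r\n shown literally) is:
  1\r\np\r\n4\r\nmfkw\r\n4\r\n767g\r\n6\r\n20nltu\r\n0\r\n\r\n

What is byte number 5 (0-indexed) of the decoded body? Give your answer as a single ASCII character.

Answer: 7

Derivation:
Chunk 1: stream[0..1]='1' size=0x1=1, data at stream[3..4]='p' -> body[0..1], body so far='p'
Chunk 2: stream[6..7]='4' size=0x4=4, data at stream[9..13]='mfkw' -> body[1..5], body so far='pmfkw'
Chunk 3: stream[15..16]='4' size=0x4=4, data at stream[18..22]='767g' -> body[5..9], body so far='pmfkw767g'
Chunk 4: stream[24..25]='6' size=0x6=6, data at stream[27..33]='20nltu' -> body[9..15], body so far='pmfkw767g20nltu'
Chunk 5: stream[35..36]='0' size=0 (terminator). Final body='pmfkw767g20nltu' (15 bytes)
Body byte 5 = '7'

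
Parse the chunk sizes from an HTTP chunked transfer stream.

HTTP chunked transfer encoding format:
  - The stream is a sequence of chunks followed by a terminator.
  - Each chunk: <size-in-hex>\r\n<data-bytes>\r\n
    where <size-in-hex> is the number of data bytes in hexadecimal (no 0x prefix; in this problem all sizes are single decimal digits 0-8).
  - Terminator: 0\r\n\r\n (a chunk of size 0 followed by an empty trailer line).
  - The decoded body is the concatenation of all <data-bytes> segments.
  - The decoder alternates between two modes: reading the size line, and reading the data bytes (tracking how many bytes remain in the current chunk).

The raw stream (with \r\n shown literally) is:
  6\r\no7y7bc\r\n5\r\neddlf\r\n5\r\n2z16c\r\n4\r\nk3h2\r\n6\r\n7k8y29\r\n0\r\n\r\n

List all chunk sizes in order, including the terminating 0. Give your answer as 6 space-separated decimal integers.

Answer: 6 5 5 4 6 0

Derivation:
Chunk 1: stream[0..1]='6' size=0x6=6, data at stream[3..9]='o7y7bc' -> body[0..6], body so far='o7y7bc'
Chunk 2: stream[11..12]='5' size=0x5=5, data at stream[14..19]='eddlf' -> body[6..11], body so far='o7y7bceddlf'
Chunk 3: stream[21..22]='5' size=0x5=5, data at stream[24..29]='2z16c' -> body[11..16], body so far='o7y7bceddlf2z16c'
Chunk 4: stream[31..32]='4' size=0x4=4, data at stream[34..38]='k3h2' -> body[16..20], body so far='o7y7bceddlf2z16ck3h2'
Chunk 5: stream[40..41]='6' size=0x6=6, data at stream[43..49]='7k8y29' -> body[20..26], body so far='o7y7bceddlf2z16ck3h27k8y29'
Chunk 6: stream[51..52]='0' size=0 (terminator). Final body='o7y7bceddlf2z16ck3h27k8y29' (26 bytes)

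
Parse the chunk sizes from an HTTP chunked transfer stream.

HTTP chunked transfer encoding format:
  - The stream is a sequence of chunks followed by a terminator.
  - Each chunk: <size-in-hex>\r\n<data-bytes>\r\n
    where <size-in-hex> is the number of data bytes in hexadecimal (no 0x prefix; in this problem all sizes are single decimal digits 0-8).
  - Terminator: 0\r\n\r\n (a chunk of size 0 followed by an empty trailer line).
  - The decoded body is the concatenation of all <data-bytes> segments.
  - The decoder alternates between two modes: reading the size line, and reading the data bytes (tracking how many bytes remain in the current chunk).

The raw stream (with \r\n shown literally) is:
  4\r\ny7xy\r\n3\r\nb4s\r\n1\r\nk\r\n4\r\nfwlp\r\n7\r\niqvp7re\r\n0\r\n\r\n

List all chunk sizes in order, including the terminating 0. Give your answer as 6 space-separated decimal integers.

Chunk 1: stream[0..1]='4' size=0x4=4, data at stream[3..7]='y7xy' -> body[0..4], body so far='y7xy'
Chunk 2: stream[9..10]='3' size=0x3=3, data at stream[12..15]='b4s' -> body[4..7], body so far='y7xyb4s'
Chunk 3: stream[17..18]='1' size=0x1=1, data at stream[20..21]='k' -> body[7..8], body so far='y7xyb4sk'
Chunk 4: stream[23..24]='4' size=0x4=4, data at stream[26..30]='fwlp' -> body[8..12], body so far='y7xyb4skfwlp'
Chunk 5: stream[32..33]='7' size=0x7=7, data at stream[35..42]='iqvp7re' -> body[12..19], body so far='y7xyb4skfwlpiqvp7re'
Chunk 6: stream[44..45]='0' size=0 (terminator). Final body='y7xyb4skfwlpiqvp7re' (19 bytes)

Answer: 4 3 1 4 7 0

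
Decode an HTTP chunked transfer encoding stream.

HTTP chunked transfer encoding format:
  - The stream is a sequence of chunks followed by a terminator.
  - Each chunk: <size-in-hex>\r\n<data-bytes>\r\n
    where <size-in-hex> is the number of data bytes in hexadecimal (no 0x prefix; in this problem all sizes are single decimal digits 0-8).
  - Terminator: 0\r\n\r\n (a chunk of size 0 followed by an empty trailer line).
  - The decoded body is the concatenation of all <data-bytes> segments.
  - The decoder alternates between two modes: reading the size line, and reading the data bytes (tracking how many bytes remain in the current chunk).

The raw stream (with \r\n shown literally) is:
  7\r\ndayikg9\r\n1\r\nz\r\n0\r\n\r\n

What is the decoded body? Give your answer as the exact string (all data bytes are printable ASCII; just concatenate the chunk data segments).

Answer: dayikg9z

Derivation:
Chunk 1: stream[0..1]='7' size=0x7=7, data at stream[3..10]='dayikg9' -> body[0..7], body so far='dayikg9'
Chunk 2: stream[12..13]='1' size=0x1=1, data at stream[15..16]='z' -> body[7..8], body so far='dayikg9z'
Chunk 3: stream[18..19]='0' size=0 (terminator). Final body='dayikg9z' (8 bytes)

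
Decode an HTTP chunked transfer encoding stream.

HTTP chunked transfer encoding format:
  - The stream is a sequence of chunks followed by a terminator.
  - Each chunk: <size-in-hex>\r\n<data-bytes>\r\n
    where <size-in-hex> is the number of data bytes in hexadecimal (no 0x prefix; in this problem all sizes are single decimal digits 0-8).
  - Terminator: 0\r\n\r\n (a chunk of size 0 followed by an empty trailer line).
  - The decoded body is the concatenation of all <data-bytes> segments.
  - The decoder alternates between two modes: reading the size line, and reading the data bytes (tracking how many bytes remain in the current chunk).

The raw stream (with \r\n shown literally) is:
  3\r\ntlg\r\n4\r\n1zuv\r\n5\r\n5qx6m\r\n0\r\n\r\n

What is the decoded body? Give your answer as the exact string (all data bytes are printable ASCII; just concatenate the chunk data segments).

Chunk 1: stream[0..1]='3' size=0x3=3, data at stream[3..6]='tlg' -> body[0..3], body so far='tlg'
Chunk 2: stream[8..9]='4' size=0x4=4, data at stream[11..15]='1zuv' -> body[3..7], body so far='tlg1zuv'
Chunk 3: stream[17..18]='5' size=0x5=5, data at stream[20..25]='5qx6m' -> body[7..12], body so far='tlg1zuv5qx6m'
Chunk 4: stream[27..28]='0' size=0 (terminator). Final body='tlg1zuv5qx6m' (12 bytes)

Answer: tlg1zuv5qx6m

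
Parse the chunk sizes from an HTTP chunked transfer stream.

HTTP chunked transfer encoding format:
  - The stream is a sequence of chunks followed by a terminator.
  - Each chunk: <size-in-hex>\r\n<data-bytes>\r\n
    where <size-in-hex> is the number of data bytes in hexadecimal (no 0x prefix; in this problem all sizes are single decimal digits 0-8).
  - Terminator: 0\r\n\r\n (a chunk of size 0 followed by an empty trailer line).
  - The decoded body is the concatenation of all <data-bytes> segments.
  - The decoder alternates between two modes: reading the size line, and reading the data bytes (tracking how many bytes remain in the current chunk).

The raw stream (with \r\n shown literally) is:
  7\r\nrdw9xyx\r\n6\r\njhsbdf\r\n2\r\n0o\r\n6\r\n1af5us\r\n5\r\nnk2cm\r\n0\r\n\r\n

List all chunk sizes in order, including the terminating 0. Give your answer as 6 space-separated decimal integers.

Chunk 1: stream[0..1]='7' size=0x7=7, data at stream[3..10]='rdw9xyx' -> body[0..7], body so far='rdw9xyx'
Chunk 2: stream[12..13]='6' size=0x6=6, data at stream[15..21]='jhsbdf' -> body[7..13], body so far='rdw9xyxjhsbdf'
Chunk 3: stream[23..24]='2' size=0x2=2, data at stream[26..28]='0o' -> body[13..15], body so far='rdw9xyxjhsbdf0o'
Chunk 4: stream[30..31]='6' size=0x6=6, data at stream[33..39]='1af5us' -> body[15..21], body so far='rdw9xyxjhsbdf0o1af5us'
Chunk 5: stream[41..42]='5' size=0x5=5, data at stream[44..49]='nk2cm' -> body[21..26], body so far='rdw9xyxjhsbdf0o1af5usnk2cm'
Chunk 6: stream[51..52]='0' size=0 (terminator). Final body='rdw9xyxjhsbdf0o1af5usnk2cm' (26 bytes)

Answer: 7 6 2 6 5 0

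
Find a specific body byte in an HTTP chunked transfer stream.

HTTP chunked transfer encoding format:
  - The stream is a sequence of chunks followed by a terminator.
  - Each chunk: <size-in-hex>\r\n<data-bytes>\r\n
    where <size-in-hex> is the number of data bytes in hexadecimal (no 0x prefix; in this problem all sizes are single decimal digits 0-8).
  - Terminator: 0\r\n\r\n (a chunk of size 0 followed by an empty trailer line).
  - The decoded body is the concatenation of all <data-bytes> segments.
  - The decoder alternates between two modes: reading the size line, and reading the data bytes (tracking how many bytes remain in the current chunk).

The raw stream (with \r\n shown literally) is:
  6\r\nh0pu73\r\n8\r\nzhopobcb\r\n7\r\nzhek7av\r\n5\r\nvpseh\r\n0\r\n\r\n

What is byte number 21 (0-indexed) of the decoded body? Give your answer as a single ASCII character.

Chunk 1: stream[0..1]='6' size=0x6=6, data at stream[3..9]='h0pu73' -> body[0..6], body so far='h0pu73'
Chunk 2: stream[11..12]='8' size=0x8=8, data at stream[14..22]='zhopobcb' -> body[6..14], body so far='h0pu73zhopobcb'
Chunk 3: stream[24..25]='7' size=0x7=7, data at stream[27..34]='zhek7av' -> body[14..21], body so far='h0pu73zhopobcbzhek7av'
Chunk 4: stream[36..37]='5' size=0x5=5, data at stream[39..44]='vpseh' -> body[21..26], body so far='h0pu73zhopobcbzhek7avvpseh'
Chunk 5: stream[46..47]='0' size=0 (terminator). Final body='h0pu73zhopobcbzhek7avvpseh' (26 bytes)
Body byte 21 = 'v'

Answer: v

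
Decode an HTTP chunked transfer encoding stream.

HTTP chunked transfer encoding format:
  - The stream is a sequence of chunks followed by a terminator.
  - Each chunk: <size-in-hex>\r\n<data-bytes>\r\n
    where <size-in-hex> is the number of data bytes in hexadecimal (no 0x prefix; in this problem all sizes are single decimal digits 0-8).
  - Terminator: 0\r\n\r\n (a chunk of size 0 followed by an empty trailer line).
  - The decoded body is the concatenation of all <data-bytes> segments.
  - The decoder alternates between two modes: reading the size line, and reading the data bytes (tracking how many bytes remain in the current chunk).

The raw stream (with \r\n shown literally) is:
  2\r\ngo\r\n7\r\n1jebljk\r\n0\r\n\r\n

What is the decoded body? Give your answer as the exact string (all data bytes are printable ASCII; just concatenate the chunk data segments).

Answer: go1jebljk

Derivation:
Chunk 1: stream[0..1]='2' size=0x2=2, data at stream[3..5]='go' -> body[0..2], body so far='go'
Chunk 2: stream[7..8]='7' size=0x7=7, data at stream[10..17]='1jebljk' -> body[2..9], body so far='go1jebljk'
Chunk 3: stream[19..20]='0' size=0 (terminator). Final body='go1jebljk' (9 bytes)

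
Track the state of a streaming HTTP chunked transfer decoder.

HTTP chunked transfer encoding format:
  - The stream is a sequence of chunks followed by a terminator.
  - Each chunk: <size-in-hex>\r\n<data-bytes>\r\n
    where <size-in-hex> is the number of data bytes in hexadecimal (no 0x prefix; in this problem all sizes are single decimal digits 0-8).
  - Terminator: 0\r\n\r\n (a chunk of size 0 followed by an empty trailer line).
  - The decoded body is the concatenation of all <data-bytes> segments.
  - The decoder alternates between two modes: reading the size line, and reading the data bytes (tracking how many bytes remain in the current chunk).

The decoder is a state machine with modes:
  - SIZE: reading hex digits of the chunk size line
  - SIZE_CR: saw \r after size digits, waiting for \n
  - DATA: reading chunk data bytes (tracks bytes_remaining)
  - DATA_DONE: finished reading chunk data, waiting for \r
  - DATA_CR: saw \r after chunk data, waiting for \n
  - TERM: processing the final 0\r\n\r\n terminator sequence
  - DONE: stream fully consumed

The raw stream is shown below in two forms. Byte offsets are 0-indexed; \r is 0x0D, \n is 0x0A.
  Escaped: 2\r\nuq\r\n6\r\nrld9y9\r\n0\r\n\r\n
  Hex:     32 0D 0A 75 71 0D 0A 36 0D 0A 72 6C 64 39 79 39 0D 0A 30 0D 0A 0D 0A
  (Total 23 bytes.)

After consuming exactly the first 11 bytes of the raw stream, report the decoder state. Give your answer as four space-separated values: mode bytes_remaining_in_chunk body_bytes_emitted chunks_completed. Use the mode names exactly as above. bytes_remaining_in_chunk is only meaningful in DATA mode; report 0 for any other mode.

Answer: DATA 5 3 1

Derivation:
Byte 0 = '2': mode=SIZE remaining=0 emitted=0 chunks_done=0
Byte 1 = 0x0D: mode=SIZE_CR remaining=0 emitted=0 chunks_done=0
Byte 2 = 0x0A: mode=DATA remaining=2 emitted=0 chunks_done=0
Byte 3 = 'u': mode=DATA remaining=1 emitted=1 chunks_done=0
Byte 4 = 'q': mode=DATA_DONE remaining=0 emitted=2 chunks_done=0
Byte 5 = 0x0D: mode=DATA_CR remaining=0 emitted=2 chunks_done=0
Byte 6 = 0x0A: mode=SIZE remaining=0 emitted=2 chunks_done=1
Byte 7 = '6': mode=SIZE remaining=0 emitted=2 chunks_done=1
Byte 8 = 0x0D: mode=SIZE_CR remaining=0 emitted=2 chunks_done=1
Byte 9 = 0x0A: mode=DATA remaining=6 emitted=2 chunks_done=1
Byte 10 = 'r': mode=DATA remaining=5 emitted=3 chunks_done=1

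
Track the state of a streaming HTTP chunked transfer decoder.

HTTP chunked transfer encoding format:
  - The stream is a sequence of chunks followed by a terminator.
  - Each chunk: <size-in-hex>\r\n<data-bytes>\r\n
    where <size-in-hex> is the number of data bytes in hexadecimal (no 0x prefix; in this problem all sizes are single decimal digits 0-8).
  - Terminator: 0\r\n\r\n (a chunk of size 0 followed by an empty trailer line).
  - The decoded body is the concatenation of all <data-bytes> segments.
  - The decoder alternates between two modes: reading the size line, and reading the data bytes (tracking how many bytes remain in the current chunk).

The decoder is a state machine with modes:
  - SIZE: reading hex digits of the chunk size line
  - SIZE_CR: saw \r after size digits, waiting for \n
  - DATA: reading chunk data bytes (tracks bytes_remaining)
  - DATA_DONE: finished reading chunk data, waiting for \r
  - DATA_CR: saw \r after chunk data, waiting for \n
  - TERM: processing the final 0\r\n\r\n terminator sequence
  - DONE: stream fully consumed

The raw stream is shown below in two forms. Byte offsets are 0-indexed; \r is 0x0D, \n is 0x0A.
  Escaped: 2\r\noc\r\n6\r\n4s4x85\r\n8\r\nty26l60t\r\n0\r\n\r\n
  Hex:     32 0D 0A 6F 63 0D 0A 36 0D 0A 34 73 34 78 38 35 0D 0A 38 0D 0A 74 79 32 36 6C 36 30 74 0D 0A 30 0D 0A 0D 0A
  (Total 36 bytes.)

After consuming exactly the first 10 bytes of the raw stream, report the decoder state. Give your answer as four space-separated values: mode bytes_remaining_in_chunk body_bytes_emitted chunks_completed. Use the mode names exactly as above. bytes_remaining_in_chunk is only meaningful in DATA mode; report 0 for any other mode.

Answer: DATA 6 2 1

Derivation:
Byte 0 = '2': mode=SIZE remaining=0 emitted=0 chunks_done=0
Byte 1 = 0x0D: mode=SIZE_CR remaining=0 emitted=0 chunks_done=0
Byte 2 = 0x0A: mode=DATA remaining=2 emitted=0 chunks_done=0
Byte 3 = 'o': mode=DATA remaining=1 emitted=1 chunks_done=0
Byte 4 = 'c': mode=DATA_DONE remaining=0 emitted=2 chunks_done=0
Byte 5 = 0x0D: mode=DATA_CR remaining=0 emitted=2 chunks_done=0
Byte 6 = 0x0A: mode=SIZE remaining=0 emitted=2 chunks_done=1
Byte 7 = '6': mode=SIZE remaining=0 emitted=2 chunks_done=1
Byte 8 = 0x0D: mode=SIZE_CR remaining=0 emitted=2 chunks_done=1
Byte 9 = 0x0A: mode=DATA remaining=6 emitted=2 chunks_done=1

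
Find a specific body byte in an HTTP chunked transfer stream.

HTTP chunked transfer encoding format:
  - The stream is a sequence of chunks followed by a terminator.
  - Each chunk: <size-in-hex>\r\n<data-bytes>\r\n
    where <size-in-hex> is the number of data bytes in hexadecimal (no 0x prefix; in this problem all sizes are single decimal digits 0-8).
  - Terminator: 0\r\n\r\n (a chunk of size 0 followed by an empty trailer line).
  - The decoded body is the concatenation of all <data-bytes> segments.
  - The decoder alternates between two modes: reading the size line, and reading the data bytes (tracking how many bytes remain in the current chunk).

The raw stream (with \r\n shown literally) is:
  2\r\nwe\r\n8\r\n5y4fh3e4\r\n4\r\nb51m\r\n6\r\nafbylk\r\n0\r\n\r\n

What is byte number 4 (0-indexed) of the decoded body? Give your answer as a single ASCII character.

Chunk 1: stream[0..1]='2' size=0x2=2, data at stream[3..5]='we' -> body[0..2], body so far='we'
Chunk 2: stream[7..8]='8' size=0x8=8, data at stream[10..18]='5y4fh3e4' -> body[2..10], body so far='we5y4fh3e4'
Chunk 3: stream[20..21]='4' size=0x4=4, data at stream[23..27]='b51m' -> body[10..14], body so far='we5y4fh3e4b51m'
Chunk 4: stream[29..30]='6' size=0x6=6, data at stream[32..38]='afbylk' -> body[14..20], body so far='we5y4fh3e4b51mafbylk'
Chunk 5: stream[40..41]='0' size=0 (terminator). Final body='we5y4fh3e4b51mafbylk' (20 bytes)
Body byte 4 = '4'

Answer: 4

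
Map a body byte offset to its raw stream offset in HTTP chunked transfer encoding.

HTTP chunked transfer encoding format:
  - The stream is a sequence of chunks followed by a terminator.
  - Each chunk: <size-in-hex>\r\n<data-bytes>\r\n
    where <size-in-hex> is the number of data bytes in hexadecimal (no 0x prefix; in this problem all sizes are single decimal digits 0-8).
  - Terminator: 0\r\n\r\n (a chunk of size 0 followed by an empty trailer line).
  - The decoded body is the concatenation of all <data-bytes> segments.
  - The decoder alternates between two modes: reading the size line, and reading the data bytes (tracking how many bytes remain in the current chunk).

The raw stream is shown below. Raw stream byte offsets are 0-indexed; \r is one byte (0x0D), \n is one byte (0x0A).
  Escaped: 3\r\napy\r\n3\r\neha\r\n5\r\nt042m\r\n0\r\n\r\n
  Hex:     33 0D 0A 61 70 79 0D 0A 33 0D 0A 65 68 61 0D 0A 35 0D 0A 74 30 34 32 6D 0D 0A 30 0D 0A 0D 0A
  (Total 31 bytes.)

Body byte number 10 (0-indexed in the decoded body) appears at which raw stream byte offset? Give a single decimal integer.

Chunk 1: stream[0..1]='3' size=0x3=3, data at stream[3..6]='apy' -> body[0..3], body so far='apy'
Chunk 2: stream[8..9]='3' size=0x3=3, data at stream[11..14]='eha' -> body[3..6], body so far='apyeha'
Chunk 3: stream[16..17]='5' size=0x5=5, data at stream[19..24]='t042m' -> body[6..11], body so far='apyehat042m'
Chunk 4: stream[26..27]='0' size=0 (terminator). Final body='apyehat042m' (11 bytes)
Body byte 10 at stream offset 23

Answer: 23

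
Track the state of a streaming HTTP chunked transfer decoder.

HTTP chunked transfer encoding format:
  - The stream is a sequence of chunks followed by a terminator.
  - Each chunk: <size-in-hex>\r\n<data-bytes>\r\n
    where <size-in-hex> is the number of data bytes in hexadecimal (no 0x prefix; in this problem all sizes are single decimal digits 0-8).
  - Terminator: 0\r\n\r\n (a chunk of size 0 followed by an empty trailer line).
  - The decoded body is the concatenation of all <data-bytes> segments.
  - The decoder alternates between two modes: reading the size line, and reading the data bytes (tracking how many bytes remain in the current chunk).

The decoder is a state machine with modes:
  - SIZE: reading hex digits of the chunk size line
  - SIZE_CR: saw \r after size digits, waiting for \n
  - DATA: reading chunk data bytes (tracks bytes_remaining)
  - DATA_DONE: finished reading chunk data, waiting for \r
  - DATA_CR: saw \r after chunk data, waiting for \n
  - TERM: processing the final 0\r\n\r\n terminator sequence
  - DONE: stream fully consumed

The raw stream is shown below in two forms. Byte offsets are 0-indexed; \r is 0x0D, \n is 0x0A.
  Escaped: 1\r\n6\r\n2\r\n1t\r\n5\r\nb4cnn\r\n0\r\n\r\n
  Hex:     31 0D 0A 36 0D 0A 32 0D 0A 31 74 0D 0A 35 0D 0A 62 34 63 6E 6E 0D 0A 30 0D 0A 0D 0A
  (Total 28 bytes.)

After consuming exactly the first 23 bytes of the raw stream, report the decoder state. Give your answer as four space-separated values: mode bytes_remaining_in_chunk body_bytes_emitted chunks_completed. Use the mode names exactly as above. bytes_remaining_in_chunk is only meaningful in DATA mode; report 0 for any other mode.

Byte 0 = '1': mode=SIZE remaining=0 emitted=0 chunks_done=0
Byte 1 = 0x0D: mode=SIZE_CR remaining=0 emitted=0 chunks_done=0
Byte 2 = 0x0A: mode=DATA remaining=1 emitted=0 chunks_done=0
Byte 3 = '6': mode=DATA_DONE remaining=0 emitted=1 chunks_done=0
Byte 4 = 0x0D: mode=DATA_CR remaining=0 emitted=1 chunks_done=0
Byte 5 = 0x0A: mode=SIZE remaining=0 emitted=1 chunks_done=1
Byte 6 = '2': mode=SIZE remaining=0 emitted=1 chunks_done=1
Byte 7 = 0x0D: mode=SIZE_CR remaining=0 emitted=1 chunks_done=1
Byte 8 = 0x0A: mode=DATA remaining=2 emitted=1 chunks_done=1
Byte 9 = '1': mode=DATA remaining=1 emitted=2 chunks_done=1
Byte 10 = 't': mode=DATA_DONE remaining=0 emitted=3 chunks_done=1
Byte 11 = 0x0D: mode=DATA_CR remaining=0 emitted=3 chunks_done=1
Byte 12 = 0x0A: mode=SIZE remaining=0 emitted=3 chunks_done=2
Byte 13 = '5': mode=SIZE remaining=0 emitted=3 chunks_done=2
Byte 14 = 0x0D: mode=SIZE_CR remaining=0 emitted=3 chunks_done=2
Byte 15 = 0x0A: mode=DATA remaining=5 emitted=3 chunks_done=2
Byte 16 = 'b': mode=DATA remaining=4 emitted=4 chunks_done=2
Byte 17 = '4': mode=DATA remaining=3 emitted=5 chunks_done=2
Byte 18 = 'c': mode=DATA remaining=2 emitted=6 chunks_done=2
Byte 19 = 'n': mode=DATA remaining=1 emitted=7 chunks_done=2
Byte 20 = 'n': mode=DATA_DONE remaining=0 emitted=8 chunks_done=2
Byte 21 = 0x0D: mode=DATA_CR remaining=0 emitted=8 chunks_done=2
Byte 22 = 0x0A: mode=SIZE remaining=0 emitted=8 chunks_done=3

Answer: SIZE 0 8 3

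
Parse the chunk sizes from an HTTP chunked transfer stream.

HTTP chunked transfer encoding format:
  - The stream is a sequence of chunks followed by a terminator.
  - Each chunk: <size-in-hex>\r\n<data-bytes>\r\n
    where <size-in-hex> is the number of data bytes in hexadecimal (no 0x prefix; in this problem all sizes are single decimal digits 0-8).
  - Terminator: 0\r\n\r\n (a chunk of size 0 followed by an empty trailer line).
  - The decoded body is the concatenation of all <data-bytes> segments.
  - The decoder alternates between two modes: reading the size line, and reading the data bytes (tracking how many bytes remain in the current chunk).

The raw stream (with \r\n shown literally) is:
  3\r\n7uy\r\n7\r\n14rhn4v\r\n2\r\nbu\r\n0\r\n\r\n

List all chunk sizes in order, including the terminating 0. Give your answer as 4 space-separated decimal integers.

Chunk 1: stream[0..1]='3' size=0x3=3, data at stream[3..6]='7uy' -> body[0..3], body so far='7uy'
Chunk 2: stream[8..9]='7' size=0x7=7, data at stream[11..18]='14rhn4v' -> body[3..10], body so far='7uy14rhn4v'
Chunk 3: stream[20..21]='2' size=0x2=2, data at stream[23..25]='bu' -> body[10..12], body so far='7uy14rhn4vbu'
Chunk 4: stream[27..28]='0' size=0 (terminator). Final body='7uy14rhn4vbu' (12 bytes)

Answer: 3 7 2 0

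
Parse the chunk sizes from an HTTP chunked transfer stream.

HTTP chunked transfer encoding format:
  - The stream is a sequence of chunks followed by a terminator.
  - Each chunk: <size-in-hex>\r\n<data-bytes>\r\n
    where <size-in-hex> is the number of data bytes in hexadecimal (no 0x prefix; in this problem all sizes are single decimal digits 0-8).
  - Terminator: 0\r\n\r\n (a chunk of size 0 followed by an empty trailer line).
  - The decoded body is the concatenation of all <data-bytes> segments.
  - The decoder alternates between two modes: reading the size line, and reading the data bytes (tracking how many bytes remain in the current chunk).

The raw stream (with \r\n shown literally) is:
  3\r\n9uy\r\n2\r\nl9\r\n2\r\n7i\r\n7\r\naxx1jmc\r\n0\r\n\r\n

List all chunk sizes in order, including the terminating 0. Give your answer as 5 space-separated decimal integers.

Answer: 3 2 2 7 0

Derivation:
Chunk 1: stream[0..1]='3' size=0x3=3, data at stream[3..6]='9uy' -> body[0..3], body so far='9uy'
Chunk 2: stream[8..9]='2' size=0x2=2, data at stream[11..13]='l9' -> body[3..5], body so far='9uyl9'
Chunk 3: stream[15..16]='2' size=0x2=2, data at stream[18..20]='7i' -> body[5..7], body so far='9uyl97i'
Chunk 4: stream[22..23]='7' size=0x7=7, data at stream[25..32]='axx1jmc' -> body[7..14], body so far='9uyl97iaxx1jmc'
Chunk 5: stream[34..35]='0' size=0 (terminator). Final body='9uyl97iaxx1jmc' (14 bytes)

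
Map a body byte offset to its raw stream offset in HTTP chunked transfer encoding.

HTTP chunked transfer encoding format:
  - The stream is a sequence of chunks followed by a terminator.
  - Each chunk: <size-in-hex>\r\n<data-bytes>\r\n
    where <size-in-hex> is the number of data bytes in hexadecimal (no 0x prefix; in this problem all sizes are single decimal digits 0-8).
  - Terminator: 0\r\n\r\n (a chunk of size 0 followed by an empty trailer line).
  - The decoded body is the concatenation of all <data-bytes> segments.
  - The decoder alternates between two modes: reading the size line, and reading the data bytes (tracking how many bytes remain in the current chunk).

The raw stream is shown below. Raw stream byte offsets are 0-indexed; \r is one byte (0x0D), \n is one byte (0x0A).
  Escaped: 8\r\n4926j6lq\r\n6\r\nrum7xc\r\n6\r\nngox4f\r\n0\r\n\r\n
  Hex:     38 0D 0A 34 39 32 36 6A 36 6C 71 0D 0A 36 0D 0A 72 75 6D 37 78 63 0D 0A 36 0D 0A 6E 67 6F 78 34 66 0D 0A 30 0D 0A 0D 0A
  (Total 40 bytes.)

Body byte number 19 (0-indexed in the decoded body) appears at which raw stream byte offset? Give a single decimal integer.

Answer: 32

Derivation:
Chunk 1: stream[0..1]='8' size=0x8=8, data at stream[3..11]='4926j6lq' -> body[0..8], body so far='4926j6lq'
Chunk 2: stream[13..14]='6' size=0x6=6, data at stream[16..22]='rum7xc' -> body[8..14], body so far='4926j6lqrum7xc'
Chunk 3: stream[24..25]='6' size=0x6=6, data at stream[27..33]='ngox4f' -> body[14..20], body so far='4926j6lqrum7xcngox4f'
Chunk 4: stream[35..36]='0' size=0 (terminator). Final body='4926j6lqrum7xcngox4f' (20 bytes)
Body byte 19 at stream offset 32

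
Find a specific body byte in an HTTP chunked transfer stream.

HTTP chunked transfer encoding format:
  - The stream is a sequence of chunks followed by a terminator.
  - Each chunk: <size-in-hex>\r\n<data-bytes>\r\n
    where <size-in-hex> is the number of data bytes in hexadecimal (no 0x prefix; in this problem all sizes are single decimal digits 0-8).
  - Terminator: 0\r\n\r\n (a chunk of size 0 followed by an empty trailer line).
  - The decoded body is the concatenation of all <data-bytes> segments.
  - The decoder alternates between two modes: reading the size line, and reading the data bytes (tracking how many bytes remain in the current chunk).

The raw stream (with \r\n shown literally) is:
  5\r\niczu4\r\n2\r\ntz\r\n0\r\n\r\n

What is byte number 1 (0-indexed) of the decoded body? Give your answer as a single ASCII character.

Answer: c

Derivation:
Chunk 1: stream[0..1]='5' size=0x5=5, data at stream[3..8]='iczu4' -> body[0..5], body so far='iczu4'
Chunk 2: stream[10..11]='2' size=0x2=2, data at stream[13..15]='tz' -> body[5..7], body so far='iczu4tz'
Chunk 3: stream[17..18]='0' size=0 (terminator). Final body='iczu4tz' (7 bytes)
Body byte 1 = 'c'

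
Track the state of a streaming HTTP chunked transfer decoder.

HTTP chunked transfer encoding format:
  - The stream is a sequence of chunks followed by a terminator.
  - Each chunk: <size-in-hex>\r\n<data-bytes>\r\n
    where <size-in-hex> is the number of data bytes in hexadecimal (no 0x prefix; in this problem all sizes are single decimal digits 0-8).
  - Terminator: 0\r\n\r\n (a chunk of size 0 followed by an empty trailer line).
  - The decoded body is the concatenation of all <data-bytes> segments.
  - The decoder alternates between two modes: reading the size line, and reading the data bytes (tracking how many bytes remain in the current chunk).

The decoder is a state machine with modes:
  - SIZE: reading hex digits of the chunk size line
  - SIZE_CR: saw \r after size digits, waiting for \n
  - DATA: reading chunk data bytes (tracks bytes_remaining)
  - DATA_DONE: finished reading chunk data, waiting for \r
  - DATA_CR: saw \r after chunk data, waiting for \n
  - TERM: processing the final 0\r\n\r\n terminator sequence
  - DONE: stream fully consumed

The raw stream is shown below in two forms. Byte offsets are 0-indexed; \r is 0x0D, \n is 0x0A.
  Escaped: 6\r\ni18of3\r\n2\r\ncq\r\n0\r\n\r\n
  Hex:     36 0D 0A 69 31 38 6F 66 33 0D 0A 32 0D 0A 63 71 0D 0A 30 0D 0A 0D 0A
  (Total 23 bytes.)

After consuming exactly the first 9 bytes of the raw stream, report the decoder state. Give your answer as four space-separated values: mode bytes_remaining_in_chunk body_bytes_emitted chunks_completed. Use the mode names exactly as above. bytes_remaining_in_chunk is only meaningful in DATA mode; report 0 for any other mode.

Byte 0 = '6': mode=SIZE remaining=0 emitted=0 chunks_done=0
Byte 1 = 0x0D: mode=SIZE_CR remaining=0 emitted=0 chunks_done=0
Byte 2 = 0x0A: mode=DATA remaining=6 emitted=0 chunks_done=0
Byte 3 = 'i': mode=DATA remaining=5 emitted=1 chunks_done=0
Byte 4 = '1': mode=DATA remaining=4 emitted=2 chunks_done=0
Byte 5 = '8': mode=DATA remaining=3 emitted=3 chunks_done=0
Byte 6 = 'o': mode=DATA remaining=2 emitted=4 chunks_done=0
Byte 7 = 'f': mode=DATA remaining=1 emitted=5 chunks_done=0
Byte 8 = '3': mode=DATA_DONE remaining=0 emitted=6 chunks_done=0

Answer: DATA_DONE 0 6 0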